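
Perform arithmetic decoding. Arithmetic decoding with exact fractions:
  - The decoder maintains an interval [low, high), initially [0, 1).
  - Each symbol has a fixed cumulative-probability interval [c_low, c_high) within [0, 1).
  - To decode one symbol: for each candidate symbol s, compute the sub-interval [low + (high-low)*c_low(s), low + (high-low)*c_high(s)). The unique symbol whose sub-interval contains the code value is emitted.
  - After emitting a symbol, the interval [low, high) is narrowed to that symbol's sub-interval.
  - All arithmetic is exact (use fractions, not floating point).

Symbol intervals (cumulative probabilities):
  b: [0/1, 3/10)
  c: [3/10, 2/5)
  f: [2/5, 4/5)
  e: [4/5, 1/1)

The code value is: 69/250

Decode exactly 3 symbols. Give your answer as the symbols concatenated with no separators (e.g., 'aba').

Answer: bef

Derivation:
Step 1: interval [0/1, 1/1), width = 1/1 - 0/1 = 1/1
  'b': [0/1 + 1/1*0/1, 0/1 + 1/1*3/10) = [0/1, 3/10) <- contains code 69/250
  'c': [0/1 + 1/1*3/10, 0/1 + 1/1*2/5) = [3/10, 2/5)
  'f': [0/1 + 1/1*2/5, 0/1 + 1/1*4/5) = [2/5, 4/5)
  'e': [0/1 + 1/1*4/5, 0/1 + 1/1*1/1) = [4/5, 1/1)
  emit 'b', narrow to [0/1, 3/10)
Step 2: interval [0/1, 3/10), width = 3/10 - 0/1 = 3/10
  'b': [0/1 + 3/10*0/1, 0/1 + 3/10*3/10) = [0/1, 9/100)
  'c': [0/1 + 3/10*3/10, 0/1 + 3/10*2/5) = [9/100, 3/25)
  'f': [0/1 + 3/10*2/5, 0/1 + 3/10*4/5) = [3/25, 6/25)
  'e': [0/1 + 3/10*4/5, 0/1 + 3/10*1/1) = [6/25, 3/10) <- contains code 69/250
  emit 'e', narrow to [6/25, 3/10)
Step 3: interval [6/25, 3/10), width = 3/10 - 6/25 = 3/50
  'b': [6/25 + 3/50*0/1, 6/25 + 3/50*3/10) = [6/25, 129/500)
  'c': [6/25 + 3/50*3/10, 6/25 + 3/50*2/5) = [129/500, 33/125)
  'f': [6/25 + 3/50*2/5, 6/25 + 3/50*4/5) = [33/125, 36/125) <- contains code 69/250
  'e': [6/25 + 3/50*4/5, 6/25 + 3/50*1/1) = [36/125, 3/10)
  emit 'f', narrow to [33/125, 36/125)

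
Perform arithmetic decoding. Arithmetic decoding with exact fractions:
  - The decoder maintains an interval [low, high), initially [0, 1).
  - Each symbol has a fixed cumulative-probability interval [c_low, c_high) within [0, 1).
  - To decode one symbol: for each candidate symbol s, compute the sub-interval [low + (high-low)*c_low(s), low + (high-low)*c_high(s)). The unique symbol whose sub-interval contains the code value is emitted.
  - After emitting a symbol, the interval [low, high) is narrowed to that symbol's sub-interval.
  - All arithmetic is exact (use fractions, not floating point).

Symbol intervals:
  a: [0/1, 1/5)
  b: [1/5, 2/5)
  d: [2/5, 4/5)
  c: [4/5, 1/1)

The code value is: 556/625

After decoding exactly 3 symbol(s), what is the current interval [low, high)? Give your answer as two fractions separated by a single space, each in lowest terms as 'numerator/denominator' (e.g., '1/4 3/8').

Step 1: interval [0/1, 1/1), width = 1/1 - 0/1 = 1/1
  'a': [0/1 + 1/1*0/1, 0/1 + 1/1*1/5) = [0/1, 1/5)
  'b': [0/1 + 1/1*1/5, 0/1 + 1/1*2/5) = [1/5, 2/5)
  'd': [0/1 + 1/1*2/5, 0/1 + 1/1*4/5) = [2/5, 4/5)
  'c': [0/1 + 1/1*4/5, 0/1 + 1/1*1/1) = [4/5, 1/1) <- contains code 556/625
  emit 'c', narrow to [4/5, 1/1)
Step 2: interval [4/5, 1/1), width = 1/1 - 4/5 = 1/5
  'a': [4/5 + 1/5*0/1, 4/5 + 1/5*1/5) = [4/5, 21/25)
  'b': [4/5 + 1/5*1/5, 4/5 + 1/5*2/5) = [21/25, 22/25)
  'd': [4/5 + 1/5*2/5, 4/5 + 1/5*4/5) = [22/25, 24/25) <- contains code 556/625
  'c': [4/5 + 1/5*4/5, 4/5 + 1/5*1/1) = [24/25, 1/1)
  emit 'd', narrow to [22/25, 24/25)
Step 3: interval [22/25, 24/25), width = 24/25 - 22/25 = 2/25
  'a': [22/25 + 2/25*0/1, 22/25 + 2/25*1/5) = [22/25, 112/125) <- contains code 556/625
  'b': [22/25 + 2/25*1/5, 22/25 + 2/25*2/5) = [112/125, 114/125)
  'd': [22/25 + 2/25*2/5, 22/25 + 2/25*4/5) = [114/125, 118/125)
  'c': [22/25 + 2/25*4/5, 22/25 + 2/25*1/1) = [118/125, 24/25)
  emit 'a', narrow to [22/25, 112/125)

Answer: 22/25 112/125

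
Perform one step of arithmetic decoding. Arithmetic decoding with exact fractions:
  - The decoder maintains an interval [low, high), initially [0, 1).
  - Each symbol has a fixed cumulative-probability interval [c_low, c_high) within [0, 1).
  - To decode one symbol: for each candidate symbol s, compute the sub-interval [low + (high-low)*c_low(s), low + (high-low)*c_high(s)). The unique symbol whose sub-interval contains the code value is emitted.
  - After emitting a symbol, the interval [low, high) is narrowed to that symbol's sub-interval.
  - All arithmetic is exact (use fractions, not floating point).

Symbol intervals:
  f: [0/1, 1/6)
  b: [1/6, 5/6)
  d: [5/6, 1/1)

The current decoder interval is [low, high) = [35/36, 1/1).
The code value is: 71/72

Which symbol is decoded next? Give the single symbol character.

Interval width = high − low = 1/1 − 35/36 = 1/36
Scaled code = (code − low) / width = (71/72 − 35/36) / 1/36 = 1/2
  f: [0/1, 1/6) 
  b: [1/6, 5/6) ← scaled code falls here ✓
  d: [5/6, 1/1) 

Answer: b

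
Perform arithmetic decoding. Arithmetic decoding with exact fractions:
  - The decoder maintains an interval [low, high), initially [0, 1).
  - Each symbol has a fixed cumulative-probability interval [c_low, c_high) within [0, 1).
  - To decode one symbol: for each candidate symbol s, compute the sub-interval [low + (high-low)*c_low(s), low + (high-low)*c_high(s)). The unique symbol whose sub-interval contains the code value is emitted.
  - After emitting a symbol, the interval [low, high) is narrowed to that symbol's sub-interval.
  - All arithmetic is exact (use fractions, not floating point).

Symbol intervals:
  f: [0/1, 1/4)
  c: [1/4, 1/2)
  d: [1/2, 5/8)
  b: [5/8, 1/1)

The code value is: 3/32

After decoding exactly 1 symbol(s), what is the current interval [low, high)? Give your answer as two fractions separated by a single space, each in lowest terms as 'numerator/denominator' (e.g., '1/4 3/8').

Answer: 0/1 1/4

Derivation:
Step 1: interval [0/1, 1/1), width = 1/1 - 0/1 = 1/1
  'f': [0/1 + 1/1*0/1, 0/1 + 1/1*1/4) = [0/1, 1/4) <- contains code 3/32
  'c': [0/1 + 1/1*1/4, 0/1 + 1/1*1/2) = [1/4, 1/2)
  'd': [0/1 + 1/1*1/2, 0/1 + 1/1*5/8) = [1/2, 5/8)
  'b': [0/1 + 1/1*5/8, 0/1 + 1/1*1/1) = [5/8, 1/1)
  emit 'f', narrow to [0/1, 1/4)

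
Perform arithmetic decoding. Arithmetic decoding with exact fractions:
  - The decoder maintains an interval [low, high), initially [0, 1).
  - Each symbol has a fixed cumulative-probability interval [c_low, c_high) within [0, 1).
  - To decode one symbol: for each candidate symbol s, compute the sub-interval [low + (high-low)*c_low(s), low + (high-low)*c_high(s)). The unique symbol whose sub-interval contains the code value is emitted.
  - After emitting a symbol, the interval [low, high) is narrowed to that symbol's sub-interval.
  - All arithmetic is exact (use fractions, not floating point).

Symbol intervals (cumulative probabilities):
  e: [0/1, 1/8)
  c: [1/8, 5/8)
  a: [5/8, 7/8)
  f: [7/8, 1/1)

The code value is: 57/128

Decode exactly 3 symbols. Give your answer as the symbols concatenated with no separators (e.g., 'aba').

Step 1: interval [0/1, 1/1), width = 1/1 - 0/1 = 1/1
  'e': [0/1 + 1/1*0/1, 0/1 + 1/1*1/8) = [0/1, 1/8)
  'c': [0/1 + 1/1*1/8, 0/1 + 1/1*5/8) = [1/8, 5/8) <- contains code 57/128
  'a': [0/1 + 1/1*5/8, 0/1 + 1/1*7/8) = [5/8, 7/8)
  'f': [0/1 + 1/1*7/8, 0/1 + 1/1*1/1) = [7/8, 1/1)
  emit 'c', narrow to [1/8, 5/8)
Step 2: interval [1/8, 5/8), width = 5/8 - 1/8 = 1/2
  'e': [1/8 + 1/2*0/1, 1/8 + 1/2*1/8) = [1/8, 3/16)
  'c': [1/8 + 1/2*1/8, 1/8 + 1/2*5/8) = [3/16, 7/16)
  'a': [1/8 + 1/2*5/8, 1/8 + 1/2*7/8) = [7/16, 9/16) <- contains code 57/128
  'f': [1/8 + 1/2*7/8, 1/8 + 1/2*1/1) = [9/16, 5/8)
  emit 'a', narrow to [7/16, 9/16)
Step 3: interval [7/16, 9/16), width = 9/16 - 7/16 = 1/8
  'e': [7/16 + 1/8*0/1, 7/16 + 1/8*1/8) = [7/16, 29/64) <- contains code 57/128
  'c': [7/16 + 1/8*1/8, 7/16 + 1/8*5/8) = [29/64, 33/64)
  'a': [7/16 + 1/8*5/8, 7/16 + 1/8*7/8) = [33/64, 35/64)
  'f': [7/16 + 1/8*7/8, 7/16 + 1/8*1/1) = [35/64, 9/16)
  emit 'e', narrow to [7/16, 29/64)

Answer: cae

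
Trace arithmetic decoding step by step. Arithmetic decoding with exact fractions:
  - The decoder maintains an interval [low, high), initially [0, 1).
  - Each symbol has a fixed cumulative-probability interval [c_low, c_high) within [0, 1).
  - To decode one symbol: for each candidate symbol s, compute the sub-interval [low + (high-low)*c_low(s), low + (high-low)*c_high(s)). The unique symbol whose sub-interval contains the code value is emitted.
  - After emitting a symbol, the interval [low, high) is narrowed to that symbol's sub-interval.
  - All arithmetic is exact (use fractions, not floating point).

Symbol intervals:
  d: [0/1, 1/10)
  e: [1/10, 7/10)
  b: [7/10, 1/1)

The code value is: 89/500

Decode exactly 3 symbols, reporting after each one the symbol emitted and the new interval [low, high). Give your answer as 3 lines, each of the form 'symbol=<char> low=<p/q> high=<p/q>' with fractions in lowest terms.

Step 1: interval [0/1, 1/1), width = 1/1 - 0/1 = 1/1
  'd': [0/1 + 1/1*0/1, 0/1 + 1/1*1/10) = [0/1, 1/10)
  'e': [0/1 + 1/1*1/10, 0/1 + 1/1*7/10) = [1/10, 7/10) <- contains code 89/500
  'b': [0/1 + 1/1*7/10, 0/1 + 1/1*1/1) = [7/10, 1/1)
  emit 'e', narrow to [1/10, 7/10)
Step 2: interval [1/10, 7/10), width = 7/10 - 1/10 = 3/5
  'd': [1/10 + 3/5*0/1, 1/10 + 3/5*1/10) = [1/10, 4/25)
  'e': [1/10 + 3/5*1/10, 1/10 + 3/5*7/10) = [4/25, 13/25) <- contains code 89/500
  'b': [1/10 + 3/5*7/10, 1/10 + 3/5*1/1) = [13/25, 7/10)
  emit 'e', narrow to [4/25, 13/25)
Step 3: interval [4/25, 13/25), width = 13/25 - 4/25 = 9/25
  'd': [4/25 + 9/25*0/1, 4/25 + 9/25*1/10) = [4/25, 49/250) <- contains code 89/500
  'e': [4/25 + 9/25*1/10, 4/25 + 9/25*7/10) = [49/250, 103/250)
  'b': [4/25 + 9/25*7/10, 4/25 + 9/25*1/1) = [103/250, 13/25)
  emit 'd', narrow to [4/25, 49/250)

Answer: symbol=e low=1/10 high=7/10
symbol=e low=4/25 high=13/25
symbol=d low=4/25 high=49/250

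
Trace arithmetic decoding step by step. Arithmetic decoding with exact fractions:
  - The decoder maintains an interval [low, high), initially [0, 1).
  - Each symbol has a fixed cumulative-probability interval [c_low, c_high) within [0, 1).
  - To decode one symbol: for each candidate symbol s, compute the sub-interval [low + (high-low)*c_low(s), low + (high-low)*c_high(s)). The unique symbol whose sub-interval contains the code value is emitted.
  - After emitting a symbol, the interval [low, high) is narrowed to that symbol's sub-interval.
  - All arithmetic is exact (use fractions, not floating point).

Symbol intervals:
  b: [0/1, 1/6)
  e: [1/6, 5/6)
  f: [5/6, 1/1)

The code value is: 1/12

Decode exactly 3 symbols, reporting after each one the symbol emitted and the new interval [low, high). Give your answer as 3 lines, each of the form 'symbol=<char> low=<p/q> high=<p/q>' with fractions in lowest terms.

Step 1: interval [0/1, 1/1), width = 1/1 - 0/1 = 1/1
  'b': [0/1 + 1/1*0/1, 0/1 + 1/1*1/6) = [0/1, 1/6) <- contains code 1/12
  'e': [0/1 + 1/1*1/6, 0/1 + 1/1*5/6) = [1/6, 5/6)
  'f': [0/1 + 1/1*5/6, 0/1 + 1/1*1/1) = [5/6, 1/1)
  emit 'b', narrow to [0/1, 1/6)
Step 2: interval [0/1, 1/6), width = 1/6 - 0/1 = 1/6
  'b': [0/1 + 1/6*0/1, 0/1 + 1/6*1/6) = [0/1, 1/36)
  'e': [0/1 + 1/6*1/6, 0/1 + 1/6*5/6) = [1/36, 5/36) <- contains code 1/12
  'f': [0/1 + 1/6*5/6, 0/1 + 1/6*1/1) = [5/36, 1/6)
  emit 'e', narrow to [1/36, 5/36)
Step 3: interval [1/36, 5/36), width = 5/36 - 1/36 = 1/9
  'b': [1/36 + 1/9*0/1, 1/36 + 1/9*1/6) = [1/36, 5/108)
  'e': [1/36 + 1/9*1/6, 1/36 + 1/9*5/6) = [5/108, 13/108) <- contains code 1/12
  'f': [1/36 + 1/9*5/6, 1/36 + 1/9*1/1) = [13/108, 5/36)
  emit 'e', narrow to [5/108, 13/108)

Answer: symbol=b low=0/1 high=1/6
symbol=e low=1/36 high=5/36
symbol=e low=5/108 high=13/108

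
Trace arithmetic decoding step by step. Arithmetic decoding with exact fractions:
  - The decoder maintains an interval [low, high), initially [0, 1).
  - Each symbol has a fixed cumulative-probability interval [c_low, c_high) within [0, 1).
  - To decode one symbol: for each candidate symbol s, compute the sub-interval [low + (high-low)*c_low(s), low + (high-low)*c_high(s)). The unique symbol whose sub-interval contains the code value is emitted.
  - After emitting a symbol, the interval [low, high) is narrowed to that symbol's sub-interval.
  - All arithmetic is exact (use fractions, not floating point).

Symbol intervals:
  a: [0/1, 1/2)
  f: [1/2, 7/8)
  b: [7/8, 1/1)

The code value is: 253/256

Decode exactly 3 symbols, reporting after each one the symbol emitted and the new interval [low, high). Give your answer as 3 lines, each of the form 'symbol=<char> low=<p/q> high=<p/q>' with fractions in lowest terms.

Step 1: interval [0/1, 1/1), width = 1/1 - 0/1 = 1/1
  'a': [0/1 + 1/1*0/1, 0/1 + 1/1*1/2) = [0/1, 1/2)
  'f': [0/1 + 1/1*1/2, 0/1 + 1/1*7/8) = [1/2, 7/8)
  'b': [0/1 + 1/1*7/8, 0/1 + 1/1*1/1) = [7/8, 1/1) <- contains code 253/256
  emit 'b', narrow to [7/8, 1/1)
Step 2: interval [7/8, 1/1), width = 1/1 - 7/8 = 1/8
  'a': [7/8 + 1/8*0/1, 7/8 + 1/8*1/2) = [7/8, 15/16)
  'f': [7/8 + 1/8*1/2, 7/8 + 1/8*7/8) = [15/16, 63/64)
  'b': [7/8 + 1/8*7/8, 7/8 + 1/8*1/1) = [63/64, 1/1) <- contains code 253/256
  emit 'b', narrow to [63/64, 1/1)
Step 3: interval [63/64, 1/1), width = 1/1 - 63/64 = 1/64
  'a': [63/64 + 1/64*0/1, 63/64 + 1/64*1/2) = [63/64, 127/128) <- contains code 253/256
  'f': [63/64 + 1/64*1/2, 63/64 + 1/64*7/8) = [127/128, 511/512)
  'b': [63/64 + 1/64*7/8, 63/64 + 1/64*1/1) = [511/512, 1/1)
  emit 'a', narrow to [63/64, 127/128)

Answer: symbol=b low=7/8 high=1/1
symbol=b low=63/64 high=1/1
symbol=a low=63/64 high=127/128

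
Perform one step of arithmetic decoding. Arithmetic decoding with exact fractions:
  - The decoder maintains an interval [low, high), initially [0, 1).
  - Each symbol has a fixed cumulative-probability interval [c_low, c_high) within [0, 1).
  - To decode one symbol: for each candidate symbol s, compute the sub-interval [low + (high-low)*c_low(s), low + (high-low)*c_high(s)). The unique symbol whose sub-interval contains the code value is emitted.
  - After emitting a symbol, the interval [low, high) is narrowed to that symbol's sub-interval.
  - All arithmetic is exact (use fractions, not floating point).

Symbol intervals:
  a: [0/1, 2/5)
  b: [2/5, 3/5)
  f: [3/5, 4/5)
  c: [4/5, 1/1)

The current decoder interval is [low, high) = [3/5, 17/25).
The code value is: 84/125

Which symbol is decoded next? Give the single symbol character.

Interval width = high − low = 17/25 − 3/5 = 2/25
Scaled code = (code − low) / width = (84/125 − 3/5) / 2/25 = 9/10
  a: [0/1, 2/5) 
  b: [2/5, 3/5) 
  f: [3/5, 4/5) 
  c: [4/5, 1/1) ← scaled code falls here ✓

Answer: c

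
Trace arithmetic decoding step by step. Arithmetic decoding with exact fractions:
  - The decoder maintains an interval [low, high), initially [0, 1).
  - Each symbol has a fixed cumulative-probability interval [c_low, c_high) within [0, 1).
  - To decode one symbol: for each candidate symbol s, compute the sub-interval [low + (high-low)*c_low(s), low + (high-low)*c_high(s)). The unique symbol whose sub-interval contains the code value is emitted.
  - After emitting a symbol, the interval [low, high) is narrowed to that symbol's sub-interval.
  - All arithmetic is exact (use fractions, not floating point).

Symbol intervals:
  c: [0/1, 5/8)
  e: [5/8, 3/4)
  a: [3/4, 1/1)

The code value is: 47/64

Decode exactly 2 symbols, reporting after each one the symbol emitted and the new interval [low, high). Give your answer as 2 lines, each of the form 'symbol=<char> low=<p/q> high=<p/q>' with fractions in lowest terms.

Step 1: interval [0/1, 1/1), width = 1/1 - 0/1 = 1/1
  'c': [0/1 + 1/1*0/1, 0/1 + 1/1*5/8) = [0/1, 5/8)
  'e': [0/1 + 1/1*5/8, 0/1 + 1/1*3/4) = [5/8, 3/4) <- contains code 47/64
  'a': [0/1 + 1/1*3/4, 0/1 + 1/1*1/1) = [3/4, 1/1)
  emit 'e', narrow to [5/8, 3/4)
Step 2: interval [5/8, 3/4), width = 3/4 - 5/8 = 1/8
  'c': [5/8 + 1/8*0/1, 5/8 + 1/8*5/8) = [5/8, 45/64)
  'e': [5/8 + 1/8*5/8, 5/8 + 1/8*3/4) = [45/64, 23/32)
  'a': [5/8 + 1/8*3/4, 5/8 + 1/8*1/1) = [23/32, 3/4) <- contains code 47/64
  emit 'a', narrow to [23/32, 3/4)

Answer: symbol=e low=5/8 high=3/4
symbol=a low=23/32 high=3/4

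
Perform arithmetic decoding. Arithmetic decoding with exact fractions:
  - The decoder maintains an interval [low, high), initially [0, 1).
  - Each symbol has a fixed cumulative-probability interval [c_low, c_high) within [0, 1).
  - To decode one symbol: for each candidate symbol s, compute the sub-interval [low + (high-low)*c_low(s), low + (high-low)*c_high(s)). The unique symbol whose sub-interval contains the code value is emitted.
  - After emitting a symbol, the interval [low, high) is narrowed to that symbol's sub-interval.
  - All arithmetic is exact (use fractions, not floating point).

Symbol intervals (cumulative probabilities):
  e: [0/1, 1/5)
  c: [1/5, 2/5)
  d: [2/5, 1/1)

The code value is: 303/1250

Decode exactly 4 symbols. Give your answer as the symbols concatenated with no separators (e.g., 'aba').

Step 1: interval [0/1, 1/1), width = 1/1 - 0/1 = 1/1
  'e': [0/1 + 1/1*0/1, 0/1 + 1/1*1/5) = [0/1, 1/5)
  'c': [0/1 + 1/1*1/5, 0/1 + 1/1*2/5) = [1/5, 2/5) <- contains code 303/1250
  'd': [0/1 + 1/1*2/5, 0/1 + 1/1*1/1) = [2/5, 1/1)
  emit 'c', narrow to [1/5, 2/5)
Step 2: interval [1/5, 2/5), width = 2/5 - 1/5 = 1/5
  'e': [1/5 + 1/5*0/1, 1/5 + 1/5*1/5) = [1/5, 6/25)
  'c': [1/5 + 1/5*1/5, 1/5 + 1/5*2/5) = [6/25, 7/25) <- contains code 303/1250
  'd': [1/5 + 1/5*2/5, 1/5 + 1/5*1/1) = [7/25, 2/5)
  emit 'c', narrow to [6/25, 7/25)
Step 3: interval [6/25, 7/25), width = 7/25 - 6/25 = 1/25
  'e': [6/25 + 1/25*0/1, 6/25 + 1/25*1/5) = [6/25, 31/125) <- contains code 303/1250
  'c': [6/25 + 1/25*1/5, 6/25 + 1/25*2/5) = [31/125, 32/125)
  'd': [6/25 + 1/25*2/5, 6/25 + 1/25*1/1) = [32/125, 7/25)
  emit 'e', narrow to [6/25, 31/125)
Step 4: interval [6/25, 31/125), width = 31/125 - 6/25 = 1/125
  'e': [6/25 + 1/125*0/1, 6/25 + 1/125*1/5) = [6/25, 151/625)
  'c': [6/25 + 1/125*1/5, 6/25 + 1/125*2/5) = [151/625, 152/625) <- contains code 303/1250
  'd': [6/25 + 1/125*2/5, 6/25 + 1/125*1/1) = [152/625, 31/125)
  emit 'c', narrow to [151/625, 152/625)

Answer: ccec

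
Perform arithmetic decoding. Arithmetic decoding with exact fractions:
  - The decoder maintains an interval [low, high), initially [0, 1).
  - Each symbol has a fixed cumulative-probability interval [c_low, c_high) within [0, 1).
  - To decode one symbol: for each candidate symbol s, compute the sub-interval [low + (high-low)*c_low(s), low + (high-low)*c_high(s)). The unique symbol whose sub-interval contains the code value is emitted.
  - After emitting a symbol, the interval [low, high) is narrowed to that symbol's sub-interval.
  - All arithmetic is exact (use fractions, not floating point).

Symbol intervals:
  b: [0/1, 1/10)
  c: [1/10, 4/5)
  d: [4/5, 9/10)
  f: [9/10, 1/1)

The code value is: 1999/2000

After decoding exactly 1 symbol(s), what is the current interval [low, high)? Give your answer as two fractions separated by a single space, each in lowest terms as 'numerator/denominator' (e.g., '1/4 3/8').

Answer: 9/10 1/1

Derivation:
Step 1: interval [0/1, 1/1), width = 1/1 - 0/1 = 1/1
  'b': [0/1 + 1/1*0/1, 0/1 + 1/1*1/10) = [0/1, 1/10)
  'c': [0/1 + 1/1*1/10, 0/1 + 1/1*4/5) = [1/10, 4/5)
  'd': [0/1 + 1/1*4/5, 0/1 + 1/1*9/10) = [4/5, 9/10)
  'f': [0/1 + 1/1*9/10, 0/1 + 1/1*1/1) = [9/10, 1/1) <- contains code 1999/2000
  emit 'f', narrow to [9/10, 1/1)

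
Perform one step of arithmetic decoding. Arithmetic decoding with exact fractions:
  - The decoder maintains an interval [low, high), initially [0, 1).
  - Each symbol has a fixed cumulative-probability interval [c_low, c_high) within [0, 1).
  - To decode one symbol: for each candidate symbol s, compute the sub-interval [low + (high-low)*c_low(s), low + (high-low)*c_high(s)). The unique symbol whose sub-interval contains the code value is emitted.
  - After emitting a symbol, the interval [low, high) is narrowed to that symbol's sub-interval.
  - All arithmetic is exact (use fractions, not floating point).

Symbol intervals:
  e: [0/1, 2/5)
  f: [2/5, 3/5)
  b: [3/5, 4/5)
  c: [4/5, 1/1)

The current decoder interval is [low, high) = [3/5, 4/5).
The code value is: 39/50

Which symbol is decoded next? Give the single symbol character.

Interval width = high − low = 4/5 − 3/5 = 1/5
Scaled code = (code − low) / width = (39/50 − 3/5) / 1/5 = 9/10
  e: [0/1, 2/5) 
  f: [2/5, 3/5) 
  b: [3/5, 4/5) 
  c: [4/5, 1/1) ← scaled code falls here ✓

Answer: c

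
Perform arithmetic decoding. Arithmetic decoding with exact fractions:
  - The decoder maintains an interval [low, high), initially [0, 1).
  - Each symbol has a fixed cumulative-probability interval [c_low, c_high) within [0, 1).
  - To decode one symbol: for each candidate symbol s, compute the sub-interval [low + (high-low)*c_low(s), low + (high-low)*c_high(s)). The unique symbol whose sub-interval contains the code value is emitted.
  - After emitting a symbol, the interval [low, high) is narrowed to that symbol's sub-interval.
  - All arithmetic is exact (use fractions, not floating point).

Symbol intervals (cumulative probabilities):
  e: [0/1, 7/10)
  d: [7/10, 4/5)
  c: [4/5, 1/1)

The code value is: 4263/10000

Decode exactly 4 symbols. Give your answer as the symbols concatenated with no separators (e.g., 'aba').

Answer: eece

Derivation:
Step 1: interval [0/1, 1/1), width = 1/1 - 0/1 = 1/1
  'e': [0/1 + 1/1*0/1, 0/1 + 1/1*7/10) = [0/1, 7/10) <- contains code 4263/10000
  'd': [0/1 + 1/1*7/10, 0/1 + 1/1*4/5) = [7/10, 4/5)
  'c': [0/1 + 1/1*4/5, 0/1 + 1/1*1/1) = [4/5, 1/1)
  emit 'e', narrow to [0/1, 7/10)
Step 2: interval [0/1, 7/10), width = 7/10 - 0/1 = 7/10
  'e': [0/1 + 7/10*0/1, 0/1 + 7/10*7/10) = [0/1, 49/100) <- contains code 4263/10000
  'd': [0/1 + 7/10*7/10, 0/1 + 7/10*4/5) = [49/100, 14/25)
  'c': [0/1 + 7/10*4/5, 0/1 + 7/10*1/1) = [14/25, 7/10)
  emit 'e', narrow to [0/1, 49/100)
Step 3: interval [0/1, 49/100), width = 49/100 - 0/1 = 49/100
  'e': [0/1 + 49/100*0/1, 0/1 + 49/100*7/10) = [0/1, 343/1000)
  'd': [0/1 + 49/100*7/10, 0/1 + 49/100*4/5) = [343/1000, 49/125)
  'c': [0/1 + 49/100*4/5, 0/1 + 49/100*1/1) = [49/125, 49/100) <- contains code 4263/10000
  emit 'c', narrow to [49/125, 49/100)
Step 4: interval [49/125, 49/100), width = 49/100 - 49/125 = 49/500
  'e': [49/125 + 49/500*0/1, 49/125 + 49/500*7/10) = [49/125, 2303/5000) <- contains code 4263/10000
  'd': [49/125 + 49/500*7/10, 49/125 + 49/500*4/5) = [2303/5000, 294/625)
  'c': [49/125 + 49/500*4/5, 49/125 + 49/500*1/1) = [294/625, 49/100)
  emit 'e', narrow to [49/125, 2303/5000)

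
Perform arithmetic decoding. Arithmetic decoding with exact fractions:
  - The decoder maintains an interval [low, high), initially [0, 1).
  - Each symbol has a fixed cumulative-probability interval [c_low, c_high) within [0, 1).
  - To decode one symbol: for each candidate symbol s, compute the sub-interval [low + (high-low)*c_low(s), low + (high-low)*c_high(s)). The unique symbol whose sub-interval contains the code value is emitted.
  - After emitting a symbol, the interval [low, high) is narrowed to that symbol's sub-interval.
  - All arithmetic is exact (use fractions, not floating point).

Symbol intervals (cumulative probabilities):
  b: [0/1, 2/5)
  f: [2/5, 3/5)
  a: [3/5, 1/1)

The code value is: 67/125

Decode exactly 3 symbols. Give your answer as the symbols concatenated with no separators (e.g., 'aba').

Step 1: interval [0/1, 1/1), width = 1/1 - 0/1 = 1/1
  'b': [0/1 + 1/1*0/1, 0/1 + 1/1*2/5) = [0/1, 2/5)
  'f': [0/1 + 1/1*2/5, 0/1 + 1/1*3/5) = [2/5, 3/5) <- contains code 67/125
  'a': [0/1 + 1/1*3/5, 0/1 + 1/1*1/1) = [3/5, 1/1)
  emit 'f', narrow to [2/5, 3/5)
Step 2: interval [2/5, 3/5), width = 3/5 - 2/5 = 1/5
  'b': [2/5 + 1/5*0/1, 2/5 + 1/5*2/5) = [2/5, 12/25)
  'f': [2/5 + 1/5*2/5, 2/5 + 1/5*3/5) = [12/25, 13/25)
  'a': [2/5 + 1/5*3/5, 2/5 + 1/5*1/1) = [13/25, 3/5) <- contains code 67/125
  emit 'a', narrow to [13/25, 3/5)
Step 3: interval [13/25, 3/5), width = 3/5 - 13/25 = 2/25
  'b': [13/25 + 2/25*0/1, 13/25 + 2/25*2/5) = [13/25, 69/125) <- contains code 67/125
  'f': [13/25 + 2/25*2/5, 13/25 + 2/25*3/5) = [69/125, 71/125)
  'a': [13/25 + 2/25*3/5, 13/25 + 2/25*1/1) = [71/125, 3/5)
  emit 'b', narrow to [13/25, 69/125)

Answer: fab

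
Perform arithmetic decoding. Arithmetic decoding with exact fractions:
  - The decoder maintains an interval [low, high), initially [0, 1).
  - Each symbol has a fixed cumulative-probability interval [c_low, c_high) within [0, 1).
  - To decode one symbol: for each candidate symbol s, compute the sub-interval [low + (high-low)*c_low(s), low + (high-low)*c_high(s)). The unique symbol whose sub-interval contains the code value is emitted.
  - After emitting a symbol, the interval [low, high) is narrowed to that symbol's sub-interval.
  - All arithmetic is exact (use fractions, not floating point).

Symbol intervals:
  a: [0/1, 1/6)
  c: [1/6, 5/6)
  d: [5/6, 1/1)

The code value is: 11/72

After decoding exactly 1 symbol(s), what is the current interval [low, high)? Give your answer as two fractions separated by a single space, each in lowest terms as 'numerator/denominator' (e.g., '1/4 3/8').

Step 1: interval [0/1, 1/1), width = 1/1 - 0/1 = 1/1
  'a': [0/1 + 1/1*0/1, 0/1 + 1/1*1/6) = [0/1, 1/6) <- contains code 11/72
  'c': [0/1 + 1/1*1/6, 0/1 + 1/1*5/6) = [1/6, 5/6)
  'd': [0/1 + 1/1*5/6, 0/1 + 1/1*1/1) = [5/6, 1/1)
  emit 'a', narrow to [0/1, 1/6)

Answer: 0/1 1/6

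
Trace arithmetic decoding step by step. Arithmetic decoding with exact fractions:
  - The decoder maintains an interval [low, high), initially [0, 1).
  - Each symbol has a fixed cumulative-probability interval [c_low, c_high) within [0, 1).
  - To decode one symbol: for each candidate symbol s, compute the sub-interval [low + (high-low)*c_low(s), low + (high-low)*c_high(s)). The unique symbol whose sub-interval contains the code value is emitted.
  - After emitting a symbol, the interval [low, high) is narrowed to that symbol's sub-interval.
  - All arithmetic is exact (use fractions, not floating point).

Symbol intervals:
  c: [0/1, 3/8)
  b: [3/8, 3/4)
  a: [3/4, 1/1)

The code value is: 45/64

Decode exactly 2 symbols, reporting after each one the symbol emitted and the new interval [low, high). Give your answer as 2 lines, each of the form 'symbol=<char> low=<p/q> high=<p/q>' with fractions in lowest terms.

Step 1: interval [0/1, 1/1), width = 1/1 - 0/1 = 1/1
  'c': [0/1 + 1/1*0/1, 0/1 + 1/1*3/8) = [0/1, 3/8)
  'b': [0/1 + 1/1*3/8, 0/1 + 1/1*3/4) = [3/8, 3/4) <- contains code 45/64
  'a': [0/1 + 1/1*3/4, 0/1 + 1/1*1/1) = [3/4, 1/1)
  emit 'b', narrow to [3/8, 3/4)
Step 2: interval [3/8, 3/4), width = 3/4 - 3/8 = 3/8
  'c': [3/8 + 3/8*0/1, 3/8 + 3/8*3/8) = [3/8, 33/64)
  'b': [3/8 + 3/8*3/8, 3/8 + 3/8*3/4) = [33/64, 21/32)
  'a': [3/8 + 3/8*3/4, 3/8 + 3/8*1/1) = [21/32, 3/4) <- contains code 45/64
  emit 'a', narrow to [21/32, 3/4)

Answer: symbol=b low=3/8 high=3/4
symbol=a low=21/32 high=3/4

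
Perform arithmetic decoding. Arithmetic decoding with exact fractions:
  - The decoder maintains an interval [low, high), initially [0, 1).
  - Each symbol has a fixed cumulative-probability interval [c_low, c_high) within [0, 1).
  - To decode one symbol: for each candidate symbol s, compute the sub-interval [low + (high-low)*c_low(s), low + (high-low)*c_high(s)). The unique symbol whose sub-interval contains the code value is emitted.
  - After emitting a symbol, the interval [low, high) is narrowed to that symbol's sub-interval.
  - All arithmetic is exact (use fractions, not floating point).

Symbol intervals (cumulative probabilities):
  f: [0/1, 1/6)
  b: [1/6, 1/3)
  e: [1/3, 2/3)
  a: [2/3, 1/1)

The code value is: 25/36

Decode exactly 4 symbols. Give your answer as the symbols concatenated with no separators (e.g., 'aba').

Answer: afee

Derivation:
Step 1: interval [0/1, 1/1), width = 1/1 - 0/1 = 1/1
  'f': [0/1 + 1/1*0/1, 0/1 + 1/1*1/6) = [0/1, 1/6)
  'b': [0/1 + 1/1*1/6, 0/1 + 1/1*1/3) = [1/6, 1/3)
  'e': [0/1 + 1/1*1/3, 0/1 + 1/1*2/3) = [1/3, 2/3)
  'a': [0/1 + 1/1*2/3, 0/1 + 1/1*1/1) = [2/3, 1/1) <- contains code 25/36
  emit 'a', narrow to [2/3, 1/1)
Step 2: interval [2/3, 1/1), width = 1/1 - 2/3 = 1/3
  'f': [2/3 + 1/3*0/1, 2/3 + 1/3*1/6) = [2/3, 13/18) <- contains code 25/36
  'b': [2/3 + 1/3*1/6, 2/3 + 1/3*1/3) = [13/18, 7/9)
  'e': [2/3 + 1/3*1/3, 2/3 + 1/3*2/3) = [7/9, 8/9)
  'a': [2/3 + 1/3*2/3, 2/3 + 1/3*1/1) = [8/9, 1/1)
  emit 'f', narrow to [2/3, 13/18)
Step 3: interval [2/3, 13/18), width = 13/18 - 2/3 = 1/18
  'f': [2/3 + 1/18*0/1, 2/3 + 1/18*1/6) = [2/3, 73/108)
  'b': [2/3 + 1/18*1/6, 2/3 + 1/18*1/3) = [73/108, 37/54)
  'e': [2/3 + 1/18*1/3, 2/3 + 1/18*2/3) = [37/54, 19/27) <- contains code 25/36
  'a': [2/3 + 1/18*2/3, 2/3 + 1/18*1/1) = [19/27, 13/18)
  emit 'e', narrow to [37/54, 19/27)
Step 4: interval [37/54, 19/27), width = 19/27 - 37/54 = 1/54
  'f': [37/54 + 1/54*0/1, 37/54 + 1/54*1/6) = [37/54, 223/324)
  'b': [37/54 + 1/54*1/6, 37/54 + 1/54*1/3) = [223/324, 56/81)
  'e': [37/54 + 1/54*1/3, 37/54 + 1/54*2/3) = [56/81, 113/162) <- contains code 25/36
  'a': [37/54 + 1/54*2/3, 37/54 + 1/54*1/1) = [113/162, 19/27)
  emit 'e', narrow to [56/81, 113/162)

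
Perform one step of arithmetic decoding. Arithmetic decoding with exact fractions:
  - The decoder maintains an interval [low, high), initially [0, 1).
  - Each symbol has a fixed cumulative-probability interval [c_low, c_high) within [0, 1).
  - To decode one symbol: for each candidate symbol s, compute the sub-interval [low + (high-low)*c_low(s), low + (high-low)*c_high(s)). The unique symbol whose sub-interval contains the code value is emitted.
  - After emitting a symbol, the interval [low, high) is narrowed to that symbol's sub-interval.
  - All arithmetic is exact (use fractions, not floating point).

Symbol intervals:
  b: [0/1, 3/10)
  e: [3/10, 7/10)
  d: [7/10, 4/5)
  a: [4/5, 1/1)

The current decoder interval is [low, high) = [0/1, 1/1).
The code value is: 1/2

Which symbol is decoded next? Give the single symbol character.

Answer: e

Derivation:
Interval width = high − low = 1/1 − 0/1 = 1/1
Scaled code = (code − low) / width = (1/2 − 0/1) / 1/1 = 1/2
  b: [0/1, 3/10) 
  e: [3/10, 7/10) ← scaled code falls here ✓
  d: [7/10, 4/5) 
  a: [4/5, 1/1) 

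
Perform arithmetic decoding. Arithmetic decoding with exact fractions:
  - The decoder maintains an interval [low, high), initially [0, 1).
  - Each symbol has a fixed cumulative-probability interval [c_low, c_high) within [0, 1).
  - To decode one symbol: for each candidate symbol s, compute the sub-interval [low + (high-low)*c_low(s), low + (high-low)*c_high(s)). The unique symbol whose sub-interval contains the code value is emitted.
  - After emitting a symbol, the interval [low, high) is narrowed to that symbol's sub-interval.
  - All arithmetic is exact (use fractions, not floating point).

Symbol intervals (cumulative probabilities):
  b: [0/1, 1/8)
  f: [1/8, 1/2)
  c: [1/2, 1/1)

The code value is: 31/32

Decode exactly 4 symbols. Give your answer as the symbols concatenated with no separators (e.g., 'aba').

Answer: cccc

Derivation:
Step 1: interval [0/1, 1/1), width = 1/1 - 0/1 = 1/1
  'b': [0/1 + 1/1*0/1, 0/1 + 1/1*1/8) = [0/1, 1/8)
  'f': [0/1 + 1/1*1/8, 0/1 + 1/1*1/2) = [1/8, 1/2)
  'c': [0/1 + 1/1*1/2, 0/1 + 1/1*1/1) = [1/2, 1/1) <- contains code 31/32
  emit 'c', narrow to [1/2, 1/1)
Step 2: interval [1/2, 1/1), width = 1/1 - 1/2 = 1/2
  'b': [1/2 + 1/2*0/1, 1/2 + 1/2*1/8) = [1/2, 9/16)
  'f': [1/2 + 1/2*1/8, 1/2 + 1/2*1/2) = [9/16, 3/4)
  'c': [1/2 + 1/2*1/2, 1/2 + 1/2*1/1) = [3/4, 1/1) <- contains code 31/32
  emit 'c', narrow to [3/4, 1/1)
Step 3: interval [3/4, 1/1), width = 1/1 - 3/4 = 1/4
  'b': [3/4 + 1/4*0/1, 3/4 + 1/4*1/8) = [3/4, 25/32)
  'f': [3/4 + 1/4*1/8, 3/4 + 1/4*1/2) = [25/32, 7/8)
  'c': [3/4 + 1/4*1/2, 3/4 + 1/4*1/1) = [7/8, 1/1) <- contains code 31/32
  emit 'c', narrow to [7/8, 1/1)
Step 4: interval [7/8, 1/1), width = 1/1 - 7/8 = 1/8
  'b': [7/8 + 1/8*0/1, 7/8 + 1/8*1/8) = [7/8, 57/64)
  'f': [7/8 + 1/8*1/8, 7/8 + 1/8*1/2) = [57/64, 15/16)
  'c': [7/8 + 1/8*1/2, 7/8 + 1/8*1/1) = [15/16, 1/1) <- contains code 31/32
  emit 'c', narrow to [15/16, 1/1)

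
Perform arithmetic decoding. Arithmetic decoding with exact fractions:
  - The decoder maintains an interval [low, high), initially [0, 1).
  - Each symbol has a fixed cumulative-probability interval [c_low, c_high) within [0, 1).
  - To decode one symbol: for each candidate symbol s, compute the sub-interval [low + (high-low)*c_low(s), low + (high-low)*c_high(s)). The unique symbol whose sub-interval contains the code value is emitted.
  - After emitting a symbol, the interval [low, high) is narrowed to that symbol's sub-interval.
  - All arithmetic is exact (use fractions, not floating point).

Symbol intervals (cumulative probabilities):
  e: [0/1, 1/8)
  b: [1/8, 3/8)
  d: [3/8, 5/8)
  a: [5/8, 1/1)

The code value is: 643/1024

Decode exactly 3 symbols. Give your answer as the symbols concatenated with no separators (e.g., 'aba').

Step 1: interval [0/1, 1/1), width = 1/1 - 0/1 = 1/1
  'e': [0/1 + 1/1*0/1, 0/1 + 1/1*1/8) = [0/1, 1/8)
  'b': [0/1 + 1/1*1/8, 0/1 + 1/1*3/8) = [1/8, 3/8)
  'd': [0/1 + 1/1*3/8, 0/1 + 1/1*5/8) = [3/8, 5/8)
  'a': [0/1 + 1/1*5/8, 0/1 + 1/1*1/1) = [5/8, 1/1) <- contains code 643/1024
  emit 'a', narrow to [5/8, 1/1)
Step 2: interval [5/8, 1/1), width = 1/1 - 5/8 = 3/8
  'e': [5/8 + 3/8*0/1, 5/8 + 3/8*1/8) = [5/8, 43/64) <- contains code 643/1024
  'b': [5/8 + 3/8*1/8, 5/8 + 3/8*3/8) = [43/64, 49/64)
  'd': [5/8 + 3/8*3/8, 5/8 + 3/8*5/8) = [49/64, 55/64)
  'a': [5/8 + 3/8*5/8, 5/8 + 3/8*1/1) = [55/64, 1/1)
  emit 'e', narrow to [5/8, 43/64)
Step 3: interval [5/8, 43/64), width = 43/64 - 5/8 = 3/64
  'e': [5/8 + 3/64*0/1, 5/8 + 3/64*1/8) = [5/8, 323/512) <- contains code 643/1024
  'b': [5/8 + 3/64*1/8, 5/8 + 3/64*3/8) = [323/512, 329/512)
  'd': [5/8 + 3/64*3/8, 5/8 + 3/64*5/8) = [329/512, 335/512)
  'a': [5/8 + 3/64*5/8, 5/8 + 3/64*1/1) = [335/512, 43/64)
  emit 'e', narrow to [5/8, 323/512)

Answer: aee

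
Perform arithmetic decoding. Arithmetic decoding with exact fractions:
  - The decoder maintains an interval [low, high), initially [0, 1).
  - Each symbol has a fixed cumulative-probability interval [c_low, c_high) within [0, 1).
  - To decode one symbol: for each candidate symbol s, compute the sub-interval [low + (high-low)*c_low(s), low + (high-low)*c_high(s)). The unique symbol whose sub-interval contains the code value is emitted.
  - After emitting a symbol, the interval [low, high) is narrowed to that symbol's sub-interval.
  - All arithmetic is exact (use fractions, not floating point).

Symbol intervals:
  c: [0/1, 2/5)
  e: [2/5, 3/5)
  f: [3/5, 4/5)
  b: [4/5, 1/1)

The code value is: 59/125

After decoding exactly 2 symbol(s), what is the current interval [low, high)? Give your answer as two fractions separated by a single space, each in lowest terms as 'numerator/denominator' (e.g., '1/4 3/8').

Answer: 2/5 12/25

Derivation:
Step 1: interval [0/1, 1/1), width = 1/1 - 0/1 = 1/1
  'c': [0/1 + 1/1*0/1, 0/1 + 1/1*2/5) = [0/1, 2/5)
  'e': [0/1 + 1/1*2/5, 0/1 + 1/1*3/5) = [2/5, 3/5) <- contains code 59/125
  'f': [0/1 + 1/1*3/5, 0/1 + 1/1*4/5) = [3/5, 4/5)
  'b': [0/1 + 1/1*4/5, 0/1 + 1/1*1/1) = [4/5, 1/1)
  emit 'e', narrow to [2/5, 3/5)
Step 2: interval [2/5, 3/5), width = 3/5 - 2/5 = 1/5
  'c': [2/5 + 1/5*0/1, 2/5 + 1/5*2/5) = [2/5, 12/25) <- contains code 59/125
  'e': [2/5 + 1/5*2/5, 2/5 + 1/5*3/5) = [12/25, 13/25)
  'f': [2/5 + 1/5*3/5, 2/5 + 1/5*4/5) = [13/25, 14/25)
  'b': [2/5 + 1/5*4/5, 2/5 + 1/5*1/1) = [14/25, 3/5)
  emit 'c', narrow to [2/5, 12/25)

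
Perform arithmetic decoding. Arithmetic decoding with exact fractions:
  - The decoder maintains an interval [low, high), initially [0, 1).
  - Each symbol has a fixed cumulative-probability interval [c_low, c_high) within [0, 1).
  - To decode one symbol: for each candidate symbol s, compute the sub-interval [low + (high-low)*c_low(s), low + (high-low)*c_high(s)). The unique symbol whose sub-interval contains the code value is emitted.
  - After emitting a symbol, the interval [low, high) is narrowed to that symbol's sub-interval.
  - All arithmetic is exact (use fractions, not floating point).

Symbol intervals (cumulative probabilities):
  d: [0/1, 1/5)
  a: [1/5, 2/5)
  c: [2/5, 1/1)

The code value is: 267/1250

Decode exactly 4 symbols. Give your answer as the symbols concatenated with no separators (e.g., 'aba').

Answer: adac

Derivation:
Step 1: interval [0/1, 1/1), width = 1/1 - 0/1 = 1/1
  'd': [0/1 + 1/1*0/1, 0/1 + 1/1*1/5) = [0/1, 1/5)
  'a': [0/1 + 1/1*1/5, 0/1 + 1/1*2/5) = [1/5, 2/5) <- contains code 267/1250
  'c': [0/1 + 1/1*2/5, 0/1 + 1/1*1/1) = [2/5, 1/1)
  emit 'a', narrow to [1/5, 2/5)
Step 2: interval [1/5, 2/5), width = 2/5 - 1/5 = 1/5
  'd': [1/5 + 1/5*0/1, 1/5 + 1/5*1/5) = [1/5, 6/25) <- contains code 267/1250
  'a': [1/5 + 1/5*1/5, 1/5 + 1/5*2/5) = [6/25, 7/25)
  'c': [1/5 + 1/5*2/5, 1/5 + 1/5*1/1) = [7/25, 2/5)
  emit 'd', narrow to [1/5, 6/25)
Step 3: interval [1/5, 6/25), width = 6/25 - 1/5 = 1/25
  'd': [1/5 + 1/25*0/1, 1/5 + 1/25*1/5) = [1/5, 26/125)
  'a': [1/5 + 1/25*1/5, 1/5 + 1/25*2/5) = [26/125, 27/125) <- contains code 267/1250
  'c': [1/5 + 1/25*2/5, 1/5 + 1/25*1/1) = [27/125, 6/25)
  emit 'a', narrow to [26/125, 27/125)
Step 4: interval [26/125, 27/125), width = 27/125 - 26/125 = 1/125
  'd': [26/125 + 1/125*0/1, 26/125 + 1/125*1/5) = [26/125, 131/625)
  'a': [26/125 + 1/125*1/5, 26/125 + 1/125*2/5) = [131/625, 132/625)
  'c': [26/125 + 1/125*2/5, 26/125 + 1/125*1/1) = [132/625, 27/125) <- contains code 267/1250
  emit 'c', narrow to [132/625, 27/125)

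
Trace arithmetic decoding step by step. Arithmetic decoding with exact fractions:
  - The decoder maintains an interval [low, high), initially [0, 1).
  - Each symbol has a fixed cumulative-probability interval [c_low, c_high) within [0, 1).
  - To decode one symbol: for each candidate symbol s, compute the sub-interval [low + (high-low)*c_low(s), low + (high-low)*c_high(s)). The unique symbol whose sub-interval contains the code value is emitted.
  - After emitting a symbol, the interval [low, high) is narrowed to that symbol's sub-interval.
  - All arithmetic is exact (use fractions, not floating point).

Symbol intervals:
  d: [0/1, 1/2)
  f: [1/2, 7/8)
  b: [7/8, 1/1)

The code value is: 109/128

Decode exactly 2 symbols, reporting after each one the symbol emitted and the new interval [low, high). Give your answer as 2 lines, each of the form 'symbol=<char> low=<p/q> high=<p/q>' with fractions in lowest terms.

Answer: symbol=f low=1/2 high=7/8
symbol=b low=53/64 high=7/8

Derivation:
Step 1: interval [0/1, 1/1), width = 1/1 - 0/1 = 1/1
  'd': [0/1 + 1/1*0/1, 0/1 + 1/1*1/2) = [0/1, 1/2)
  'f': [0/1 + 1/1*1/2, 0/1 + 1/1*7/8) = [1/2, 7/8) <- contains code 109/128
  'b': [0/1 + 1/1*7/8, 0/1 + 1/1*1/1) = [7/8, 1/1)
  emit 'f', narrow to [1/2, 7/8)
Step 2: interval [1/2, 7/8), width = 7/8 - 1/2 = 3/8
  'd': [1/2 + 3/8*0/1, 1/2 + 3/8*1/2) = [1/2, 11/16)
  'f': [1/2 + 3/8*1/2, 1/2 + 3/8*7/8) = [11/16, 53/64)
  'b': [1/2 + 3/8*7/8, 1/2 + 3/8*1/1) = [53/64, 7/8) <- contains code 109/128
  emit 'b', narrow to [53/64, 7/8)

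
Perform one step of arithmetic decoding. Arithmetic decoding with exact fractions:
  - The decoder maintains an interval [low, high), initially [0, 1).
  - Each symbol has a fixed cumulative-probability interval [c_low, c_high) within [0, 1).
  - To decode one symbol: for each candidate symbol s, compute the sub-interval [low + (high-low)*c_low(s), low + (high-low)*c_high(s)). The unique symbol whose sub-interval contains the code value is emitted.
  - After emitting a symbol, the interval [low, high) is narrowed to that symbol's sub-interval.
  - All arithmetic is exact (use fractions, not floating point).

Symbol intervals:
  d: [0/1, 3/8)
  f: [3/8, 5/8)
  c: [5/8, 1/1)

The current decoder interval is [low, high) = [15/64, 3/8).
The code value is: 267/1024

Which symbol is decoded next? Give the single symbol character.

Interval width = high − low = 3/8 − 15/64 = 9/64
Scaled code = (code − low) / width = (267/1024 − 15/64) / 9/64 = 3/16
  d: [0/1, 3/8) ← scaled code falls here ✓
  f: [3/8, 5/8) 
  c: [5/8, 1/1) 

Answer: d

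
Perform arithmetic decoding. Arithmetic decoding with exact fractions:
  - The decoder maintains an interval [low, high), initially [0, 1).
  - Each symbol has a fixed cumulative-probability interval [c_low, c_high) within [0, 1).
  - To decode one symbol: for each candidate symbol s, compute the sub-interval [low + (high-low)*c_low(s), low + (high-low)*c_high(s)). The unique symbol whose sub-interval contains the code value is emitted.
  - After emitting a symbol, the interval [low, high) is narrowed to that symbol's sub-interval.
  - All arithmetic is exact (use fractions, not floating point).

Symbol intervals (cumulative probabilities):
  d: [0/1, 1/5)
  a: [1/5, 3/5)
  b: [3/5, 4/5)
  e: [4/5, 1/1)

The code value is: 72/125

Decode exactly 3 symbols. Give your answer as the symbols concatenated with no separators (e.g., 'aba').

Answer: aeb

Derivation:
Step 1: interval [0/1, 1/1), width = 1/1 - 0/1 = 1/1
  'd': [0/1 + 1/1*0/1, 0/1 + 1/1*1/5) = [0/1, 1/5)
  'a': [0/1 + 1/1*1/5, 0/1 + 1/1*3/5) = [1/5, 3/5) <- contains code 72/125
  'b': [0/1 + 1/1*3/5, 0/1 + 1/1*4/5) = [3/5, 4/5)
  'e': [0/1 + 1/1*4/5, 0/1 + 1/1*1/1) = [4/5, 1/1)
  emit 'a', narrow to [1/5, 3/5)
Step 2: interval [1/5, 3/5), width = 3/5 - 1/5 = 2/5
  'd': [1/5 + 2/5*0/1, 1/5 + 2/5*1/5) = [1/5, 7/25)
  'a': [1/5 + 2/5*1/5, 1/5 + 2/5*3/5) = [7/25, 11/25)
  'b': [1/5 + 2/5*3/5, 1/5 + 2/5*4/5) = [11/25, 13/25)
  'e': [1/5 + 2/5*4/5, 1/5 + 2/5*1/1) = [13/25, 3/5) <- contains code 72/125
  emit 'e', narrow to [13/25, 3/5)
Step 3: interval [13/25, 3/5), width = 3/5 - 13/25 = 2/25
  'd': [13/25 + 2/25*0/1, 13/25 + 2/25*1/5) = [13/25, 67/125)
  'a': [13/25 + 2/25*1/5, 13/25 + 2/25*3/5) = [67/125, 71/125)
  'b': [13/25 + 2/25*3/5, 13/25 + 2/25*4/5) = [71/125, 73/125) <- contains code 72/125
  'e': [13/25 + 2/25*4/5, 13/25 + 2/25*1/1) = [73/125, 3/5)
  emit 'b', narrow to [71/125, 73/125)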